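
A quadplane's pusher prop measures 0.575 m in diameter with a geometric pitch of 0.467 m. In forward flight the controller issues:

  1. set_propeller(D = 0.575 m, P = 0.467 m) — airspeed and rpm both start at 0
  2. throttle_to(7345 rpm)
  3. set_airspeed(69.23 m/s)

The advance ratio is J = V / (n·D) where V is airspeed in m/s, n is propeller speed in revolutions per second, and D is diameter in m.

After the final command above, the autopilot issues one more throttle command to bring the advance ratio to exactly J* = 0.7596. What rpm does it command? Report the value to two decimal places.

rpm = 9510.27

set_propeller: D = 0.575 m, P = 0.467 m (p = P/D = 0.812174); state ← (V=0, rpm=0)
throttle_to(7345): rpm ← 7345
set_airspeed(69.23): V ← 69.23 m/s
final state: V = 69.23 m/s, rpm = 7345 → n = rpm/60 = 122.416667 rev/s
target J* = 0.7596; solve J* = V/(n·D) for n: n = V/(J*·D) = 69.23/(0.7596 × 0.575) = 158.504476 rev/s
rpm = 60·n = 9510.268562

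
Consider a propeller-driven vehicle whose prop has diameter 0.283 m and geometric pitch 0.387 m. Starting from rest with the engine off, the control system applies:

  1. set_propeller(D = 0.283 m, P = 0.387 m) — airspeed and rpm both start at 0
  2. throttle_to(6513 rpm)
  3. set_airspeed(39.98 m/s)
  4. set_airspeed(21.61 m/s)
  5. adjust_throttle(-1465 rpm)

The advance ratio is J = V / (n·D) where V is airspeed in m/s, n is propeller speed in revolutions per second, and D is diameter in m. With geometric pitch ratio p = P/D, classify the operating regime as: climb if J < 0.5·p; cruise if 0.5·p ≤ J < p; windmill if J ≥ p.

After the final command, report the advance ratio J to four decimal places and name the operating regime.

J = 0.9076, regime = cruise

set_propeller: D = 0.283 m, P = 0.387 m (p = P/D = 1.367491); state ← (V=0, rpm=0)
throttle_to(6513): rpm ← 6513
set_airspeed(39.98): V ← 39.98 m/s
set_airspeed(21.61): V ← 21.61 m/s
adjust_throttle(-1465): rpm ← 6513 -1465 = 5048
final state: V = 21.61 m/s, rpm = 5048 → n = rpm/60 = 84.133333 rev/s
J = V / (n·D) = 21.61 / (84.133333 × 0.283) = 0.907612
regime bands: climb J<0.6837 | cruise [0.6837, 1.3675) | windmill J≥1.3675
J = 0.9076 → cruise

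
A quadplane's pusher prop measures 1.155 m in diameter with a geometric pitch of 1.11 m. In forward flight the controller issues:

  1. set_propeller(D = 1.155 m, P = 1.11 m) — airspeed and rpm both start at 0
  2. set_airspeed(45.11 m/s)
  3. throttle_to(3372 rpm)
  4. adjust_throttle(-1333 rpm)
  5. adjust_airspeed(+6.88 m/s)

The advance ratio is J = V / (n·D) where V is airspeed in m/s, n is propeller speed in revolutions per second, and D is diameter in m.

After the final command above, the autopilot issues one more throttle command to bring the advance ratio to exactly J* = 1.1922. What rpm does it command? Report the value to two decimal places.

set_propeller: D = 1.155 m, P = 1.11 m (p = P/D = 0.961039); state ← (V=0, rpm=0)
set_airspeed(45.11): V ← 45.11 m/s
throttle_to(3372): rpm ← 3372
adjust_throttle(-1333): rpm ← 3372 -1333 = 2039
adjust_airspeed(+6.88): V ← 45.11 +6.88 = 51.99 m/s
final state: V = 51.99 m/s, rpm = 2039 → n = rpm/60 = 33.983333 rev/s
target J* = 1.1922; solve J* = V/(n·D) for n: n = V/(J*·D) = 51.99/(1.1922 × 1.155) = 37.756238 rev/s
rpm = 60·n = 2265.374283

rpm = 2265.37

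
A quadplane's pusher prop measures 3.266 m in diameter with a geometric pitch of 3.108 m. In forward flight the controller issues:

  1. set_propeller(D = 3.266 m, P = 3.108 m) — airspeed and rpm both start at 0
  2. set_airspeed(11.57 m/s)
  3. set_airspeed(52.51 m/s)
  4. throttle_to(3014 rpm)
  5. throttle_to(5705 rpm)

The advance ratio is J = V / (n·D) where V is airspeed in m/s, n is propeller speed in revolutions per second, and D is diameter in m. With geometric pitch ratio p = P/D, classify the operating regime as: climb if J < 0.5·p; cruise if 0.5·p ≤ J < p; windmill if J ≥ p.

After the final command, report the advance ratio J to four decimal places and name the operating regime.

J = 0.1691, regime = climb

set_propeller: D = 3.266 m, P = 3.108 m (p = P/D = 0.951623); state ← (V=0, rpm=0)
set_airspeed(11.57): V ← 11.57 m/s
set_airspeed(52.51): V ← 52.51 m/s
throttle_to(3014): rpm ← 3014
throttle_to(5705): rpm ← 5705
final state: V = 52.51 m/s, rpm = 5705 → n = rpm/60 = 95.083333 rev/s
J = V / (n·D) = 52.51 / (95.083333 × 3.266) = 0.169091
regime bands: climb J<0.4758 | cruise [0.4758, 0.9516) | windmill J≥0.9516
J = 0.1691 → climb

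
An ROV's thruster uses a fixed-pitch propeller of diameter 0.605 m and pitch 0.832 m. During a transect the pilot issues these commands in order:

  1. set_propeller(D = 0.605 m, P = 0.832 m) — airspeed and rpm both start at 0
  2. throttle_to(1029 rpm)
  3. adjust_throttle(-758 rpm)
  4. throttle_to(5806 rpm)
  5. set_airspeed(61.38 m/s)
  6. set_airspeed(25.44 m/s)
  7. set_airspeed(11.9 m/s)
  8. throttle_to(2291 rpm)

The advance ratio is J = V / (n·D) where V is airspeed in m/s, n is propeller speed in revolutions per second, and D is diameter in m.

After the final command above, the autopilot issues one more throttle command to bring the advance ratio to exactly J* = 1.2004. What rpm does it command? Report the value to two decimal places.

set_propeller: D = 0.605 m, P = 0.832 m (p = P/D = 1.375207); state ← (V=0, rpm=0)
throttle_to(1029): rpm ← 1029
adjust_throttle(-758): rpm ← 1029 -758 = 271
throttle_to(5806): rpm ← 5806
set_airspeed(61.38): V ← 61.38 m/s
set_airspeed(25.44): V ← 25.44 m/s
set_airspeed(11.9): V ← 11.9 m/s
throttle_to(2291): rpm ← 2291
final state: V = 11.9 m/s, rpm = 2291 → n = rpm/60 = 38.183333 rev/s
target J* = 1.2004; solve J* = V/(n·D) for n: n = V/(J*·D) = 11.9/(1.2004 × 0.605) = 16.385723 rev/s
rpm = 60·n = 983.143360

rpm = 983.14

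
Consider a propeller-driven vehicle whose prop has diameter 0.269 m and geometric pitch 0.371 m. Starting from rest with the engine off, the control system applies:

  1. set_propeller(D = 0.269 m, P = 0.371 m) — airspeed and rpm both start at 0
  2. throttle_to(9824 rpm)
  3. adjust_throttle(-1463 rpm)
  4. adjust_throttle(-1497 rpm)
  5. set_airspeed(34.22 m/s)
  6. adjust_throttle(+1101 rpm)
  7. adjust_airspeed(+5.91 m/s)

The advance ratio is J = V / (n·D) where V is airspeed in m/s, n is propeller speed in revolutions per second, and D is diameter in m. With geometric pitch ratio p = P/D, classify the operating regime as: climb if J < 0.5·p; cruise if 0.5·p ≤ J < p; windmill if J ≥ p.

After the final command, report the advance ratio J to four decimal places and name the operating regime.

J = 1.1238, regime = cruise

set_propeller: D = 0.269 m, P = 0.371 m (p = P/D = 1.379182); state ← (V=0, rpm=0)
throttle_to(9824): rpm ← 9824
adjust_throttle(-1463): rpm ← 9824 -1463 = 8361
adjust_throttle(-1497): rpm ← 8361 -1497 = 6864
set_airspeed(34.22): V ← 34.22 m/s
adjust_throttle(+1101): rpm ← 6864 +1101 = 7965
adjust_airspeed(+5.91): V ← 34.22 +5.91 = 40.13 m/s
final state: V = 40.13 m/s, rpm = 7965 → n = rpm/60 = 132.750000 rev/s
J = V / (n·D) = 40.13 / (132.750000 × 0.269) = 1.123783
regime bands: climb J<0.6896 | cruise [0.6896, 1.3792) | windmill J≥1.3792
J = 1.1238 → cruise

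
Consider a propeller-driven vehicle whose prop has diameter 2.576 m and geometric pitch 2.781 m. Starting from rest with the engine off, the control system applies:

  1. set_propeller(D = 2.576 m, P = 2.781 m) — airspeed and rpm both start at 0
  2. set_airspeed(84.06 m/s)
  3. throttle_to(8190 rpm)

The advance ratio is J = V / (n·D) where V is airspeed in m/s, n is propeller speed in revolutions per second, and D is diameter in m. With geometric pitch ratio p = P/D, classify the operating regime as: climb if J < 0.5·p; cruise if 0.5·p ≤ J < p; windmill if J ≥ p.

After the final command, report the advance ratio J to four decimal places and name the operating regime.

set_propeller: D = 2.576 m, P = 2.781 m (p = P/D = 1.079581); state ← (V=0, rpm=0)
set_airspeed(84.06): V ← 84.06 m/s
throttle_to(8190): rpm ← 8190
final state: V = 84.06 m/s, rpm = 8190 → n = rpm/60 = 136.500000 rev/s
J = V / (n·D) = 84.06 / (136.500000 × 2.576) = 0.239062
regime bands: climb J<0.5398 | cruise [0.5398, 1.0796) | windmill J≥1.0796
J = 0.2391 → climb

J = 0.2391, regime = climb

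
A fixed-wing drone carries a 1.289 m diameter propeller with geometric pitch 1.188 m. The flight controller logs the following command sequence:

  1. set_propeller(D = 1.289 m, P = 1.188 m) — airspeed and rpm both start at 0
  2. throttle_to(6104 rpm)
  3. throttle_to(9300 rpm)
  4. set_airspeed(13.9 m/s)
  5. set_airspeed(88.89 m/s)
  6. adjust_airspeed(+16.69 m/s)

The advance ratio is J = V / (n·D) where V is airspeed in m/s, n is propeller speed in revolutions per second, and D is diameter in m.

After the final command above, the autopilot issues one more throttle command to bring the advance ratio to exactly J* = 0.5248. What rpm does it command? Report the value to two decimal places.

rpm = 9364.53

set_propeller: D = 1.289 m, P = 1.188 m (p = P/D = 0.921645); state ← (V=0, rpm=0)
throttle_to(6104): rpm ← 6104
throttle_to(9300): rpm ← 9300
set_airspeed(13.9): V ← 13.9 m/s
set_airspeed(88.89): V ← 88.89 m/s
adjust_airspeed(+16.69): V ← 88.89 +16.69 = 105.58 m/s
final state: V = 105.58 m/s, rpm = 9300 → n = rpm/60 = 155.000000 rev/s
target J* = 0.5248; solve J* = V/(n·D) for n: n = V/(J*·D) = 105.58/(0.5248 × 1.289) = 156.075564 rev/s
rpm = 60·n = 9364.533861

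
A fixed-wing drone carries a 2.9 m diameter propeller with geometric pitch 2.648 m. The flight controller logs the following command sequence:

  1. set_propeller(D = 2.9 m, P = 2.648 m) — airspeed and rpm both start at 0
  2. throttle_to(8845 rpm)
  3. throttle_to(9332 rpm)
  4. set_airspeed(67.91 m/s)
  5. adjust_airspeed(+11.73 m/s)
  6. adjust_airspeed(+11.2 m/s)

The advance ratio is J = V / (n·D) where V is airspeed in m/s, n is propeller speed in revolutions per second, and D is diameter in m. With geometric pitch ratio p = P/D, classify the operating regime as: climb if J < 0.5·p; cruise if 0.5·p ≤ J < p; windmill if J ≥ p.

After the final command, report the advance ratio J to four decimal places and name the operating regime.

set_propeller: D = 2.9 m, P = 2.648 m (p = P/D = 0.913103); state ← (V=0, rpm=0)
throttle_to(8845): rpm ← 8845
throttle_to(9332): rpm ← 9332
set_airspeed(67.91): V ← 67.91 m/s
adjust_airspeed(+11.73): V ← 67.91 +11.73 = 79.64 m/s
adjust_airspeed(+11.2): V ← 79.64 +11.2 = 90.84 m/s
final state: V = 90.84 m/s, rpm = 9332 → n = rpm/60 = 155.533333 rev/s
J = V / (n·D) = 90.84 / (155.533333 × 2.9) = 0.201398
regime bands: climb J<0.4566 | cruise [0.4566, 0.9131) | windmill J≥0.9131
J = 0.2014 → climb

J = 0.2014, regime = climb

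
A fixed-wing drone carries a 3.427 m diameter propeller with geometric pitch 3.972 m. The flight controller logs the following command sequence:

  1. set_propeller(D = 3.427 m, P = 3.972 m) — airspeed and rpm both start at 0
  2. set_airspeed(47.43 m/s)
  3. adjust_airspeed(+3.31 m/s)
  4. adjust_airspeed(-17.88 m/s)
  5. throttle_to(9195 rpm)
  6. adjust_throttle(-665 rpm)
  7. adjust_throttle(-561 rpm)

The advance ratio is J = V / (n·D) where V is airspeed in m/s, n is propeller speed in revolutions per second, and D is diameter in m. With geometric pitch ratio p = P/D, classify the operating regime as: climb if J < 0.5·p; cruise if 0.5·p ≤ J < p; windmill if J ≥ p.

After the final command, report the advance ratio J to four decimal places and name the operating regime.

set_propeller: D = 3.427 m, P = 3.972 m (p = P/D = 1.159031); state ← (V=0, rpm=0)
set_airspeed(47.43): V ← 47.43 m/s
adjust_airspeed(+3.31): V ← 47.43 +3.31 = 50.74 m/s
adjust_airspeed(-17.88): V ← 50.74 -17.88 = 32.86 m/s
throttle_to(9195): rpm ← 9195
adjust_throttle(-665): rpm ← 9195 -665 = 8530
adjust_throttle(-561): rpm ← 8530 -561 = 7969
final state: V = 32.86 m/s, rpm = 7969 → n = rpm/60 = 132.816667 rev/s
J = V / (n·D) = 32.86 / (132.816667 × 3.427) = 0.072194
regime bands: climb J<0.5795 | cruise [0.5795, 1.1590) | windmill J≥1.1590
J = 0.0722 → climb

J = 0.0722, regime = climb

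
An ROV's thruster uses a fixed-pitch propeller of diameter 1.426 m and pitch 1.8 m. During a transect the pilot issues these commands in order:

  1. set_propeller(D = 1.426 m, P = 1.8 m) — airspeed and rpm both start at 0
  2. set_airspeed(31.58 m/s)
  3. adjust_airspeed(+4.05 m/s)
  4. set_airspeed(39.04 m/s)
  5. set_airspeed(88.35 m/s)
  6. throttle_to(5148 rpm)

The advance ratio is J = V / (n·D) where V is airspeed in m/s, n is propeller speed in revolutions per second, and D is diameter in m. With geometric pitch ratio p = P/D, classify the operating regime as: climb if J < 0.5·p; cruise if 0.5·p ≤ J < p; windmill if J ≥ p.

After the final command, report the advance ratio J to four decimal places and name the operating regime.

set_propeller: D = 1.426 m, P = 1.8 m (p = P/D = 1.262272); state ← (V=0, rpm=0)
set_airspeed(31.58): V ← 31.58 m/s
adjust_airspeed(+4.05): V ← 31.58 +4.05 = 35.63 m/s
set_airspeed(39.04): V ← 39.04 m/s
set_airspeed(88.35): V ← 88.35 m/s
throttle_to(5148): rpm ← 5148
final state: V = 88.35 m/s, rpm = 5148 → n = rpm/60 = 85.800000 rev/s
J = V / (n·D) = 88.35 / (85.800000 × 1.426) = 0.722104
regime bands: climb J<0.6311 | cruise [0.6311, 1.2623) | windmill J≥1.2623
J = 0.7221 → cruise

J = 0.7221, regime = cruise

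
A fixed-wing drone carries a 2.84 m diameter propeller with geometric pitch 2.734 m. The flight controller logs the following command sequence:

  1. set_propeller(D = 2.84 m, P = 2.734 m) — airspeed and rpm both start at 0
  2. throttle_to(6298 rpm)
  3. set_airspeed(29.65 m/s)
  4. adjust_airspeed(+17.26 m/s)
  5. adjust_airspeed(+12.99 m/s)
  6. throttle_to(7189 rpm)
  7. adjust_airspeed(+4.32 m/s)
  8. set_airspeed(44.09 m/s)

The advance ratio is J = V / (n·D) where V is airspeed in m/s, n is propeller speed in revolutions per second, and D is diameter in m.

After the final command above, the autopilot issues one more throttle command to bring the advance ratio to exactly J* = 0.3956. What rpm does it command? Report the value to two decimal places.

set_propeller: D = 2.84 m, P = 2.734 m (p = P/D = 0.962676); state ← (V=0, rpm=0)
throttle_to(6298): rpm ← 6298
set_airspeed(29.65): V ← 29.65 m/s
adjust_airspeed(+17.26): V ← 29.65 +17.26 = 46.91 m/s
adjust_airspeed(+12.99): V ← 46.91 +12.99 = 59.9 m/s
throttle_to(7189): rpm ← 7189
adjust_airspeed(+4.32): V ← 59.9 +4.32 = 64.22 m/s
set_airspeed(44.09): V ← 44.09 m/s
final state: V = 44.09 m/s, rpm = 7189 → n = rpm/60 = 119.816667 rev/s
target J* = 0.3956; solve J* = V/(n·D) for n: n = V/(J*·D) = 44.09/(0.3956 × 2.84) = 39.243296 rev/s
rpm = 60·n = 2354.597758

rpm = 2354.60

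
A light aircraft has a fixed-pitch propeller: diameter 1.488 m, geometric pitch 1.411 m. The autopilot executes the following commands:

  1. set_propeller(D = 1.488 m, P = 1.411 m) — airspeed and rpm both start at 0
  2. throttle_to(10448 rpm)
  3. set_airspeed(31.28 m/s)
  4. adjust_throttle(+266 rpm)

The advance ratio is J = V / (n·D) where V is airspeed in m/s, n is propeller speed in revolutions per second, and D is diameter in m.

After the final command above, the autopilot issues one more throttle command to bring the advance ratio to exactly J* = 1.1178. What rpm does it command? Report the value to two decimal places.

set_propeller: D = 1.488 m, P = 1.411 m (p = P/D = 0.948253); state ← (V=0, rpm=0)
throttle_to(10448): rpm ← 10448
set_airspeed(31.28): V ← 31.28 m/s
adjust_throttle(+266): rpm ← 10448 +266 = 10714
final state: V = 31.28 m/s, rpm = 10714 → n = rpm/60 = 178.566667 rev/s
target J* = 1.1178; solve J* = V/(n·D) for n: n = V/(J*·D) = 31.28/(1.1178 × 1.488) = 18.806142 rev/s
rpm = 60·n = 1128.368512

rpm = 1128.37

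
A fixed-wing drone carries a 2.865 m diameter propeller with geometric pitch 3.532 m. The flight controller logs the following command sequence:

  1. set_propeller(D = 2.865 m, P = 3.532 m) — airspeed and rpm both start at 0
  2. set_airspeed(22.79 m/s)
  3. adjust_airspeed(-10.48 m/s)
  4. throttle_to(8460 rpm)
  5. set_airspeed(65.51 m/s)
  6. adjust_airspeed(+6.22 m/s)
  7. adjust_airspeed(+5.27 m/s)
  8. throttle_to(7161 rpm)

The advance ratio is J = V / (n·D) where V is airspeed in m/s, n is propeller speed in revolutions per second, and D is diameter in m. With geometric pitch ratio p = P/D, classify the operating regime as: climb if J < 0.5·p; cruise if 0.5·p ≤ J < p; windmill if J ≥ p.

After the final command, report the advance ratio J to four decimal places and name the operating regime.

J = 0.2252, regime = climb

set_propeller: D = 2.865 m, P = 3.532 m (p = P/D = 1.232810); state ← (V=0, rpm=0)
set_airspeed(22.79): V ← 22.79 m/s
adjust_airspeed(-10.48): V ← 22.79 -10.48 = 12.31 m/s
throttle_to(8460): rpm ← 8460
set_airspeed(65.51): V ← 65.51 m/s
adjust_airspeed(+6.22): V ← 65.51 +6.22 = 71.73 m/s
adjust_airspeed(+5.27): V ← 71.73 +5.27 = 77 m/s
throttle_to(7161): rpm ← 7161
final state: V = 77 m/s, rpm = 7161 → n = rpm/60 = 119.350000 rev/s
J = V / (n·D) = 77 / (119.350000 × 2.865) = 0.225187
regime bands: climb J<0.6164 | cruise [0.6164, 1.2328) | windmill J≥1.2328
J = 0.2252 → climb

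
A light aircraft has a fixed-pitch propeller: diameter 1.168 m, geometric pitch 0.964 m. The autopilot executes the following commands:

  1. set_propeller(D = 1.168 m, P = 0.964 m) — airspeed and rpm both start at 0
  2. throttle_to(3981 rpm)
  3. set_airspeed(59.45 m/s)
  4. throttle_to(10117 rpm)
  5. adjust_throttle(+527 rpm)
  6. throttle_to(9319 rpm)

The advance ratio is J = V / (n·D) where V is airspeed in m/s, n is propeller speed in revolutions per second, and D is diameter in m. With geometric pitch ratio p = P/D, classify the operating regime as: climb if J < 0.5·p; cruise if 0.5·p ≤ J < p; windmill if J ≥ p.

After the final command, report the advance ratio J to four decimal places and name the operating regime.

set_propeller: D = 1.168 m, P = 0.964 m (p = P/D = 0.825342); state ← (V=0, rpm=0)
throttle_to(3981): rpm ← 3981
set_airspeed(59.45): V ← 59.45 m/s
throttle_to(10117): rpm ← 10117
adjust_throttle(+527): rpm ← 10117 +527 = 10644
throttle_to(9319): rpm ← 9319
final state: V = 59.45 m/s, rpm = 9319 → n = rpm/60 = 155.316667 rev/s
J = V / (n·D) = 59.45 / (155.316667 × 1.168) = 0.327711
regime bands: climb J<0.4127 | cruise [0.4127, 0.8253) | windmill J≥0.8253
J = 0.3277 → climb

J = 0.3277, regime = climb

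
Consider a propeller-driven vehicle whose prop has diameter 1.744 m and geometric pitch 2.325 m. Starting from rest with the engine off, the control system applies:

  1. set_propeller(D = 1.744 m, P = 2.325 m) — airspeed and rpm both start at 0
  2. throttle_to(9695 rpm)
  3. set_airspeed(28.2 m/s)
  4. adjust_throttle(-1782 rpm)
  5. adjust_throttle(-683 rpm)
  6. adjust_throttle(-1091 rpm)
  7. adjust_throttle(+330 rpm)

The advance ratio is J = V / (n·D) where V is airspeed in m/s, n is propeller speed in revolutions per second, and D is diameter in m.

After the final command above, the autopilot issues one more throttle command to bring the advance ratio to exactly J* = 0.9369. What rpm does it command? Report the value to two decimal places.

rpm = 1035.53

set_propeller: D = 1.744 m, P = 2.325 m (p = P/D = 1.333142); state ← (V=0, rpm=0)
throttle_to(9695): rpm ← 9695
set_airspeed(28.2): V ← 28.2 m/s
adjust_throttle(-1782): rpm ← 9695 -1782 = 7913
adjust_throttle(-683): rpm ← 7913 -683 = 7230
adjust_throttle(-1091): rpm ← 7230 -1091 = 6139
adjust_throttle(+330): rpm ← 6139 +330 = 6469
final state: V = 28.2 m/s, rpm = 6469 → n = rpm/60 = 107.816667 rev/s
target J* = 0.9369; solve J* = V/(n·D) for n: n = V/(J*·D) = 28.2/(0.9369 × 1.744) = 17.258752 rev/s
rpm = 60·n = 1035.525121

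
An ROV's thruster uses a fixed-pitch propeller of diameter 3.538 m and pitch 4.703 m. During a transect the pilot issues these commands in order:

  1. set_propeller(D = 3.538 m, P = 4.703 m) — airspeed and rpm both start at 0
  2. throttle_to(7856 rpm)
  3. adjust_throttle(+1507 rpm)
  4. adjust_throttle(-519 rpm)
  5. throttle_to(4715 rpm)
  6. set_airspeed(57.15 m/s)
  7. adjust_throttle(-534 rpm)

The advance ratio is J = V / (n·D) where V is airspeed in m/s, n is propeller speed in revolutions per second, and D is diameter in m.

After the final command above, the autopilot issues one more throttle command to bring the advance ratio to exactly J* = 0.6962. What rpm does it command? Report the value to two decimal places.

set_propeller: D = 3.538 m, P = 4.703 m (p = P/D = 1.329282); state ← (V=0, rpm=0)
throttle_to(7856): rpm ← 7856
adjust_throttle(+1507): rpm ← 7856 +1507 = 9363
adjust_throttle(-519): rpm ← 9363 -519 = 8844
throttle_to(4715): rpm ← 4715
set_airspeed(57.15): V ← 57.15 m/s
adjust_throttle(-534): rpm ← 4715 -534 = 4181
final state: V = 57.15 m/s, rpm = 4181 → n = rpm/60 = 69.683333 rev/s
target J* = 0.6962; solve J* = V/(n·D) for n: n = V/(J*·D) = 57.15/(0.6962 × 3.538) = 23.201945 rev/s
rpm = 60·n = 1392.116682

rpm = 1392.12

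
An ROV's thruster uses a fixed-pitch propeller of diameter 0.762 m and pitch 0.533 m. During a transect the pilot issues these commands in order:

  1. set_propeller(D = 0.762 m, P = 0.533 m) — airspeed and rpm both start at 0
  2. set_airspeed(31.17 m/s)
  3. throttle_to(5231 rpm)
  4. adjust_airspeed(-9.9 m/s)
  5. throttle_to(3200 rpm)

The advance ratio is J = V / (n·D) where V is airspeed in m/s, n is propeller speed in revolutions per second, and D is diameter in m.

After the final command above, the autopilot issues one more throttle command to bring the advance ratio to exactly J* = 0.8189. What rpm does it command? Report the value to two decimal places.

rpm = 2045.19

set_propeller: D = 0.762 m, P = 0.533 m (p = P/D = 0.699475); state ← (V=0, rpm=0)
set_airspeed(31.17): V ← 31.17 m/s
throttle_to(5231): rpm ← 5231
adjust_airspeed(-9.9): V ← 31.17 -9.9 = 21.27 m/s
throttle_to(3200): rpm ← 3200
final state: V = 21.27 m/s, rpm = 3200 → n = rpm/60 = 53.333333 rev/s
target J* = 0.8189; solve J* = V/(n·D) for n: n = V/(J*·D) = 21.27/(0.8189 × 0.762) = 34.086440 rev/s
rpm = 60·n = 2045.186408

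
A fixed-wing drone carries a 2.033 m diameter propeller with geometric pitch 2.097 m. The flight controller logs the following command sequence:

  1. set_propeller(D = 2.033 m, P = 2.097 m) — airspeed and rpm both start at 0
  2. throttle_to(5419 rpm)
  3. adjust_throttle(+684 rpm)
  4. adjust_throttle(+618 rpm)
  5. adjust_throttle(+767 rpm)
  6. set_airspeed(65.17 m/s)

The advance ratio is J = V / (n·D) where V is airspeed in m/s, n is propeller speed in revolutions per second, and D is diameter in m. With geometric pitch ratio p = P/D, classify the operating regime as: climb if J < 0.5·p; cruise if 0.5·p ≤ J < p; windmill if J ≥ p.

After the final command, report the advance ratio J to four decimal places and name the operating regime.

set_propeller: D = 2.033 m, P = 2.097 m (p = P/D = 1.031481); state ← (V=0, rpm=0)
throttle_to(5419): rpm ← 5419
adjust_throttle(+684): rpm ← 5419 +684 = 6103
adjust_throttle(+618): rpm ← 6103 +618 = 6721
adjust_throttle(+767): rpm ← 6721 +767 = 7488
set_airspeed(65.17): V ← 65.17 m/s
final state: V = 65.17 m/s, rpm = 7488 → n = rpm/60 = 124.800000 rev/s
J = V / (n·D) = 65.17 / (124.800000 × 2.033) = 0.256860
regime bands: climb J<0.5157 | cruise [0.5157, 1.0315) | windmill J≥1.0315
J = 0.2569 → climb

J = 0.2569, regime = climb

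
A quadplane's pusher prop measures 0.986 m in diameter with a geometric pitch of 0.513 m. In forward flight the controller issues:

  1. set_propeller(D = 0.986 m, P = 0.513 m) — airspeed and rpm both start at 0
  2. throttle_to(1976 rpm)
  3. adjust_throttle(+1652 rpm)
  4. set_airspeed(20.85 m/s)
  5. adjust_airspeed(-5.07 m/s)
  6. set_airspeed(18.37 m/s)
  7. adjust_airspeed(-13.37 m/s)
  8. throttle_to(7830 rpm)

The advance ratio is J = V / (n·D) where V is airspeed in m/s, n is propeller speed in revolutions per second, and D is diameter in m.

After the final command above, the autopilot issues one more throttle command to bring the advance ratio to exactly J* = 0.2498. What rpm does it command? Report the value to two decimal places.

rpm = 1218.01

set_propeller: D = 0.986 m, P = 0.513 m (p = P/D = 0.520284); state ← (V=0, rpm=0)
throttle_to(1976): rpm ← 1976
adjust_throttle(+1652): rpm ← 1976 +1652 = 3628
set_airspeed(20.85): V ← 20.85 m/s
adjust_airspeed(-5.07): V ← 20.85 -5.07 = 15.78 m/s
set_airspeed(18.37): V ← 18.37 m/s
adjust_airspeed(-13.37): V ← 18.37 -13.37 = 5 m/s
throttle_to(7830): rpm ← 7830
final state: V = 5 m/s, rpm = 7830 → n = rpm/60 = 130.500000 rev/s
target J* = 0.2498; solve J* = V/(n·D) for n: n = V/(J*·D) = 5/(0.2498 × 0.986) = 20.300216 rev/s
rpm = 60·n = 1218.012950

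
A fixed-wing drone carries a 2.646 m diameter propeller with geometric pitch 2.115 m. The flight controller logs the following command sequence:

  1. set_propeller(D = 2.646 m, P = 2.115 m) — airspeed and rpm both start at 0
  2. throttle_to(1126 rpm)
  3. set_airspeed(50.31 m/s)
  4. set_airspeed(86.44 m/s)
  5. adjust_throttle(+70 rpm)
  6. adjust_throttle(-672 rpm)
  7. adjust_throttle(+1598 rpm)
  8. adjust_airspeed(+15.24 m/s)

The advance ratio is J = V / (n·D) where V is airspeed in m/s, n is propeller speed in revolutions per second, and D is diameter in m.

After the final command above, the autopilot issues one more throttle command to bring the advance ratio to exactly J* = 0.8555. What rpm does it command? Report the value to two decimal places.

rpm = 2695.11

set_propeller: D = 2.646 m, P = 2.115 m (p = P/D = 0.799320); state ← (V=0, rpm=0)
throttle_to(1126): rpm ← 1126
set_airspeed(50.31): V ← 50.31 m/s
set_airspeed(86.44): V ← 86.44 m/s
adjust_throttle(+70): rpm ← 1126 +70 = 1196
adjust_throttle(-672): rpm ← 1196 -672 = 524
adjust_throttle(+1598): rpm ← 524 +1598 = 2122
adjust_airspeed(+15.24): V ← 86.44 +15.24 = 101.68 m/s
final state: V = 101.68 m/s, rpm = 2122 → n = rpm/60 = 35.366667 rev/s
target J* = 0.8555; solve J* = V/(n·D) for n: n = V/(J*·D) = 101.68/(0.8555 × 2.646) = 44.918545 rev/s
rpm = 60·n = 2695.112723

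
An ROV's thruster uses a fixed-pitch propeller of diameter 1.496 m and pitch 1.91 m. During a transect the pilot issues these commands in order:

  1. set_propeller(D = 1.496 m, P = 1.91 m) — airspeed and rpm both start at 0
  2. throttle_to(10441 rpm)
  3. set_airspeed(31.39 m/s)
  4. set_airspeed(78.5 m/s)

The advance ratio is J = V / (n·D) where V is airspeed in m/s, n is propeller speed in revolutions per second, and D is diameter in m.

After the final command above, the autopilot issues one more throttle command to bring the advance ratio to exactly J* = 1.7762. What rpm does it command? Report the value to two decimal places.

rpm = 1772.55

set_propeller: D = 1.496 m, P = 1.91 m (p = P/D = 1.276738); state ← (V=0, rpm=0)
throttle_to(10441): rpm ← 10441
set_airspeed(31.39): V ← 31.39 m/s
set_airspeed(78.5): V ← 78.5 m/s
final state: V = 78.5 m/s, rpm = 10441 → n = rpm/60 = 174.016667 rev/s
target J* = 1.7762; solve J* = V/(n·D) for n: n = V/(J*·D) = 78.5/(1.7762 × 1.496) = 29.542429 rev/s
rpm = 60·n = 1772.545728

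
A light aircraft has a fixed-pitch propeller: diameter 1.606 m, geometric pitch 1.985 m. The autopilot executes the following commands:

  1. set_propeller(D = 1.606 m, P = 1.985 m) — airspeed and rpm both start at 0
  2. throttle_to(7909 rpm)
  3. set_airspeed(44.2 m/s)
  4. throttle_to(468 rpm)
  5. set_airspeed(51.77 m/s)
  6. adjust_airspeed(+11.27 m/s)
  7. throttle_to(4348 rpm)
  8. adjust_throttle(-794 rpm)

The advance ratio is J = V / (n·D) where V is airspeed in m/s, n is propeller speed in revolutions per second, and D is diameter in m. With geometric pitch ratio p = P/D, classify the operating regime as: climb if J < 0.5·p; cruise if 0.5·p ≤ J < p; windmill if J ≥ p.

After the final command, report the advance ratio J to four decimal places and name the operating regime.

set_propeller: D = 1.606 m, P = 1.985 m (p = P/D = 1.235990); state ← (V=0, rpm=0)
throttle_to(7909): rpm ← 7909
set_airspeed(44.2): V ← 44.2 m/s
throttle_to(468): rpm ← 468
set_airspeed(51.77): V ← 51.77 m/s
adjust_airspeed(+11.27): V ← 51.77 +11.27 = 63.04 m/s
throttle_to(4348): rpm ← 4348
adjust_throttle(-794): rpm ← 4348 -794 = 3554
final state: V = 63.04 m/s, rpm = 3554 → n = rpm/60 = 59.233333 rev/s
J = V / (n·D) = 63.04 / (59.233333 × 1.606) = 0.662681
regime bands: climb J<0.6180 | cruise [0.6180, 1.2360) | windmill J≥1.2360
J = 0.6627 → cruise

J = 0.6627, regime = cruise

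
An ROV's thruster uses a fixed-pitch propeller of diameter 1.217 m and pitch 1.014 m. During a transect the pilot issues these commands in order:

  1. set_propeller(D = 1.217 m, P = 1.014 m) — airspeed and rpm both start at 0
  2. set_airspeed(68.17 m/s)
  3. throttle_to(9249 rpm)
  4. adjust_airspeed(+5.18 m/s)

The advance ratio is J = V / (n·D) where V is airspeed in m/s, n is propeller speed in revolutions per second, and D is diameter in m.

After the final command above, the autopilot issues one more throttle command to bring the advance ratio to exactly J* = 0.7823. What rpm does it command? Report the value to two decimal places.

set_propeller: D = 1.217 m, P = 1.014 m (p = P/D = 0.833196); state ← (V=0, rpm=0)
set_airspeed(68.17): V ← 68.17 m/s
throttle_to(9249): rpm ← 9249
adjust_airspeed(+5.18): V ← 68.17 +5.18 = 73.35 m/s
final state: V = 73.35 m/s, rpm = 9249 → n = rpm/60 = 154.150000 rev/s
target J* = 0.7823; solve J* = V/(n·D) for n: n = V/(J*·D) = 73.35/(0.7823 × 1.217) = 77.043536 rev/s
rpm = 60·n = 4622.612189

rpm = 4622.61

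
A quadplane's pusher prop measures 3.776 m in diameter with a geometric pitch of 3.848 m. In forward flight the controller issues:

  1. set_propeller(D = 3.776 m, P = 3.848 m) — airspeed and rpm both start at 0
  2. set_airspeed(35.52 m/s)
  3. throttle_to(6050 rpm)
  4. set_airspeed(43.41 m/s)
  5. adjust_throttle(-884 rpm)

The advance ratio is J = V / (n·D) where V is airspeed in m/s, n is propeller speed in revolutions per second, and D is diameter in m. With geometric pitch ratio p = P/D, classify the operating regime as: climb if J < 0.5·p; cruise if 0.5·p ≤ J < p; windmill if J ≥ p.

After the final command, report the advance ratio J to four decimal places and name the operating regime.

set_propeller: D = 3.776 m, P = 3.848 m (p = P/D = 1.019068); state ← (V=0, rpm=0)
set_airspeed(35.52): V ← 35.52 m/s
throttle_to(6050): rpm ← 6050
set_airspeed(43.41): V ← 43.41 m/s
adjust_throttle(-884): rpm ← 6050 -884 = 5166
final state: V = 43.41 m/s, rpm = 5166 → n = rpm/60 = 86.100000 rev/s
J = V / (n·D) = 43.41 / (86.100000 × 3.776) = 0.133523
regime bands: climb J<0.5095 | cruise [0.5095, 1.0191) | windmill J≥1.0191
J = 0.1335 → climb

J = 0.1335, regime = climb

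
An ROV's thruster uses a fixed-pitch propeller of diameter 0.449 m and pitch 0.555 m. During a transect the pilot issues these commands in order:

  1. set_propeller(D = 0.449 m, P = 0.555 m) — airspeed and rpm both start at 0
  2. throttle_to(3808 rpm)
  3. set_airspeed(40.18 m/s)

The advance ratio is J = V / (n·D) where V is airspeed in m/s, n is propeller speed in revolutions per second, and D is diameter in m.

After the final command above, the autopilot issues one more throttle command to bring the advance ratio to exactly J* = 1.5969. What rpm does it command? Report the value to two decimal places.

rpm = 3362.31

set_propeller: D = 0.449 m, P = 0.555 m (p = P/D = 1.236080); state ← (V=0, rpm=0)
throttle_to(3808): rpm ← 3808
set_airspeed(40.18): V ← 40.18 m/s
final state: V = 40.18 m/s, rpm = 3808 → n = rpm/60 = 63.466667 rev/s
target J* = 1.5969; solve J* = V/(n·D) for n: n = V/(J*·D) = 40.18/(1.5969 × 0.449) = 56.038419 rev/s
rpm = 60·n = 3362.305112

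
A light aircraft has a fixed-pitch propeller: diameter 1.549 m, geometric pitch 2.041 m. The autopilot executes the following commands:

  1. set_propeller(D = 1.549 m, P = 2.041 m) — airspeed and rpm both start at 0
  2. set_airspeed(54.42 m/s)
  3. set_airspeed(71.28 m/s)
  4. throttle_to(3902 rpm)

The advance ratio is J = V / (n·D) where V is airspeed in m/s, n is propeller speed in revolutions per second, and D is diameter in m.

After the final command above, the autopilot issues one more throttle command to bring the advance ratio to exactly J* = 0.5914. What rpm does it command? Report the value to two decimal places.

rpm = 4668.60

set_propeller: D = 1.549 m, P = 2.041 m (p = P/D = 1.317624); state ← (V=0, rpm=0)
set_airspeed(54.42): V ← 54.42 m/s
set_airspeed(71.28): V ← 71.28 m/s
throttle_to(3902): rpm ← 3902
final state: V = 71.28 m/s, rpm = 3902 → n = rpm/60 = 65.033333 rev/s
target J* = 0.5914; solve J* = V/(n·D) for n: n = V/(J*·D) = 71.28/(0.5914 × 1.549) = 77.809917 rev/s
rpm = 60·n = 4668.595031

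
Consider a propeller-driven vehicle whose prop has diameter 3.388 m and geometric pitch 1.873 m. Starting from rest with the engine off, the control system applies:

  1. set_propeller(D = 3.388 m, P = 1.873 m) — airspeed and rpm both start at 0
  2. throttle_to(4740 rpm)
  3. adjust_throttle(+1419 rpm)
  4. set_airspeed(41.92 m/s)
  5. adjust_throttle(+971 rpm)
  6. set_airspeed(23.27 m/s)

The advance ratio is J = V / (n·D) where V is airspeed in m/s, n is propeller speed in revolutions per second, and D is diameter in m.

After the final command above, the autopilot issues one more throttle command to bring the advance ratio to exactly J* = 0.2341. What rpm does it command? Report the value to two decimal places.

rpm = 1760.37

set_propeller: D = 3.388 m, P = 1.873 m (p = P/D = 0.552834); state ← (V=0, rpm=0)
throttle_to(4740): rpm ← 4740
adjust_throttle(+1419): rpm ← 4740 +1419 = 6159
set_airspeed(41.92): V ← 41.92 m/s
adjust_throttle(+971): rpm ← 6159 +971 = 7130
set_airspeed(23.27): V ← 23.27 m/s
final state: V = 23.27 m/s, rpm = 7130 → n = rpm/60 = 118.833333 rev/s
target J* = 0.2341; solve J* = V/(n·D) for n: n = V/(J*·D) = 23.27/(0.2341 × 3.388) = 29.339423 rev/s
rpm = 60·n = 1760.365377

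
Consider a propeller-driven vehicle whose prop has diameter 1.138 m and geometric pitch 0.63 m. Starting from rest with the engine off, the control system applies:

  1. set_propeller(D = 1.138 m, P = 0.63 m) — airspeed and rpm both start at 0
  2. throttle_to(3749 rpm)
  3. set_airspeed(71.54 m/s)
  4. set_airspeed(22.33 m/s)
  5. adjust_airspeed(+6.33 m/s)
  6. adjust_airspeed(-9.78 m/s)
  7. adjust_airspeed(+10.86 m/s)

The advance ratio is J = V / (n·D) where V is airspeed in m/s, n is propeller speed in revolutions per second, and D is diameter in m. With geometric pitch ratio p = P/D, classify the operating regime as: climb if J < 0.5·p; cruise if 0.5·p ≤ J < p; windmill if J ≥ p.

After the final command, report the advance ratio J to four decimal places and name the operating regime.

J = 0.4182, regime = cruise

set_propeller: D = 1.138 m, P = 0.63 m (p = P/D = 0.553603); state ← (V=0, rpm=0)
throttle_to(3749): rpm ← 3749
set_airspeed(71.54): V ← 71.54 m/s
set_airspeed(22.33): V ← 22.33 m/s
adjust_airspeed(+6.33): V ← 22.33 +6.33 = 28.66 m/s
adjust_airspeed(-9.78): V ← 28.66 -9.78 = 18.88 m/s
adjust_airspeed(+10.86): V ← 18.88 +10.86 = 29.74 m/s
final state: V = 29.74 m/s, rpm = 3749 → n = rpm/60 = 62.483333 rev/s
J = V / (n·D) = 29.74 / (62.483333 × 1.138) = 0.418249
regime bands: climb J<0.2768 | cruise [0.2768, 0.5536) | windmill J≥0.5536
J = 0.4182 → cruise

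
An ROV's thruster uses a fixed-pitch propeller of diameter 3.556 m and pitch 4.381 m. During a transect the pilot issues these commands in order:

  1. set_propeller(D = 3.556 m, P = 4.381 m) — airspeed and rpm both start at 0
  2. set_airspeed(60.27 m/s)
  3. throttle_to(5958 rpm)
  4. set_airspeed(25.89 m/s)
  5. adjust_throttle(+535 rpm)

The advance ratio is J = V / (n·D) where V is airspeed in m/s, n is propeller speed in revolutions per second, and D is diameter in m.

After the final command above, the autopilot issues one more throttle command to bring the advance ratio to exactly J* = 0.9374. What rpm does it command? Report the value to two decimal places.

rpm = 466.01

set_propeller: D = 3.556 m, P = 4.381 m (p = P/D = 1.232002); state ← (V=0, rpm=0)
set_airspeed(60.27): V ← 60.27 m/s
throttle_to(5958): rpm ← 5958
set_airspeed(25.89): V ← 25.89 m/s
adjust_throttle(+535): rpm ← 5958 +535 = 6493
final state: V = 25.89 m/s, rpm = 6493 → n = rpm/60 = 108.216667 rev/s
target J* = 0.9374; solve J* = V/(n·D) for n: n = V/(J*·D) = 25.89/(0.9374 × 3.556) = 7.766858 rev/s
rpm = 60·n = 466.011463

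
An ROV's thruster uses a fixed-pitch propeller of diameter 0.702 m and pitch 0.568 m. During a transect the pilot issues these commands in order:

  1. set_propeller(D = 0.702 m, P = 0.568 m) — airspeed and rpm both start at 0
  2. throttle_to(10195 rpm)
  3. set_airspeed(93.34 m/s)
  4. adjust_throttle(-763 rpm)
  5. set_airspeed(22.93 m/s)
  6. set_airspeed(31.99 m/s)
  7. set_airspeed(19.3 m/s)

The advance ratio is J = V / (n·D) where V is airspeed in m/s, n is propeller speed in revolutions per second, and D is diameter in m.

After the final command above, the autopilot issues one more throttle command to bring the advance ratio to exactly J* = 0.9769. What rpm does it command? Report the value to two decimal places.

rpm = 1688.58

set_propeller: D = 0.702 m, P = 0.568 m (p = P/D = 0.809117); state ← (V=0, rpm=0)
throttle_to(10195): rpm ← 10195
set_airspeed(93.34): V ← 93.34 m/s
adjust_throttle(-763): rpm ← 10195 -763 = 9432
set_airspeed(22.93): V ← 22.93 m/s
set_airspeed(31.99): V ← 31.99 m/s
set_airspeed(19.3): V ← 19.3 m/s
final state: V = 19.3 m/s, rpm = 9432 → n = rpm/60 = 157.200000 rev/s
target J* = 0.9769; solve J* = V/(n·D) for n: n = V/(J*·D) = 19.3/(0.9769 × 0.702) = 28.142980 rev/s
rpm = 60·n = 1688.578820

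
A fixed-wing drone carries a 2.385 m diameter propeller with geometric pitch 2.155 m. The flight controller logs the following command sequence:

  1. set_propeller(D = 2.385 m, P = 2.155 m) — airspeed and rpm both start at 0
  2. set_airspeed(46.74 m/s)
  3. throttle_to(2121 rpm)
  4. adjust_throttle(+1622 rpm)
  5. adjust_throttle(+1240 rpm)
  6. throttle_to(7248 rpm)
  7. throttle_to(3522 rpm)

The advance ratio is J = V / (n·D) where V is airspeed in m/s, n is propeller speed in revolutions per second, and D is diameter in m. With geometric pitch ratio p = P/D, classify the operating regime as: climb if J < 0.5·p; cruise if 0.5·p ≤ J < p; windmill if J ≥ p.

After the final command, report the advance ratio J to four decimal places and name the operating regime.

set_propeller: D = 2.385 m, P = 2.155 m (p = P/D = 0.903564); state ← (V=0, rpm=0)
set_airspeed(46.74): V ← 46.74 m/s
throttle_to(2121): rpm ← 2121
adjust_throttle(+1622): rpm ← 2121 +1622 = 3743
adjust_throttle(+1240): rpm ← 3743 +1240 = 4983
throttle_to(7248): rpm ← 7248
throttle_to(3522): rpm ← 3522
final state: V = 46.74 m/s, rpm = 3522 → n = rpm/60 = 58.700000 rev/s
J = V / (n·D) = 46.74 / (58.700000 × 2.385) = 0.333858
regime bands: climb J<0.4518 | cruise [0.4518, 0.9036) | windmill J≥0.9036
J = 0.3339 → climb

J = 0.3339, regime = climb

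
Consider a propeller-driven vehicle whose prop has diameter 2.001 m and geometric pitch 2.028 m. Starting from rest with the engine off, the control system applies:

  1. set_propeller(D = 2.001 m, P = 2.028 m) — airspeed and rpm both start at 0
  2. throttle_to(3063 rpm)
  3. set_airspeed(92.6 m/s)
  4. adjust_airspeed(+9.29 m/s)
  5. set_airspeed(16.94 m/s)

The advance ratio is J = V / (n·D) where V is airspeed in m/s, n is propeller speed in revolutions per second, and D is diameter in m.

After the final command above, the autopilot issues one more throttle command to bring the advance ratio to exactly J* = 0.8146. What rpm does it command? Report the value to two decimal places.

rpm = 623.55

set_propeller: D = 2.001 m, P = 2.028 m (p = P/D = 1.013493); state ← (V=0, rpm=0)
throttle_to(3063): rpm ← 3063
set_airspeed(92.6): V ← 92.6 m/s
adjust_airspeed(+9.29): V ← 92.6 +9.29 = 101.89 m/s
set_airspeed(16.94): V ← 16.94 m/s
final state: V = 16.94 m/s, rpm = 3063 → n = rpm/60 = 51.050000 rev/s
target J* = 0.8146; solve J* = V/(n·D) for n: n = V/(J*·D) = 16.94/(0.8146 × 2.001) = 10.392545 rev/s
rpm = 60·n = 623.552697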